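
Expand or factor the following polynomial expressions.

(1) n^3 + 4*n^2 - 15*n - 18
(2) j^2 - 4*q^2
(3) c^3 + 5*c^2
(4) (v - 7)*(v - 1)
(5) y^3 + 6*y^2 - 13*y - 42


(1) = (n - 3)*(n + 1)*(n + 6)
(2) = (j - 2*q)*(j + 2*q)
(3) = c^2*(c + 5)
(4) = v^2 - 8*v + 7
(5) = (y - 3)*(y + 2)*(y + 7)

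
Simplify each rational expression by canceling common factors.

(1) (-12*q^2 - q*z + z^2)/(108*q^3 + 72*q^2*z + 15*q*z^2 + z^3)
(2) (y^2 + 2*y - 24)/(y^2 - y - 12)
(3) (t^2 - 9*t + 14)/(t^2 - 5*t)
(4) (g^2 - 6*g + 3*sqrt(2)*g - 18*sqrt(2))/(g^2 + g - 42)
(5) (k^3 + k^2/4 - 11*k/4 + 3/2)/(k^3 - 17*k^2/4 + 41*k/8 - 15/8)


(1) = (-4*q + z)/(36*q^2 + 12*q*z + z^2)
(2) = (y + 6)/(y + 3)
(3) = (t^2 - 9*t + 14)/(t^2 - 5*t)
(4) = (g + 3*sqrt(2))/(g + 7)
(5) = (2*k + 4)/(2*k - 5)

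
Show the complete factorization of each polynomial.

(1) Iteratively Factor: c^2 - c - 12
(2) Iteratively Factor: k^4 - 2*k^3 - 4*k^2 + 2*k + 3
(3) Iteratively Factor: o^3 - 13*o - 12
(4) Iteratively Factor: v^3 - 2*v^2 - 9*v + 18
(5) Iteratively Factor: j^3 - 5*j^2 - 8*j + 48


(1) = (c + 3)*(c - 4)
(2) = (k - 1)*(k^3 - k^2 - 5*k - 3) = (k - 1)*(k + 1)*(k^2 - 2*k - 3) = (k - 1)*(k + 1)^2*(k - 3)
(3) = (o + 3)*(o^2 - 3*o - 4) = (o - 4)*(o + 3)*(o + 1)
(4) = (v + 3)*(v^2 - 5*v + 6) = (v - 2)*(v + 3)*(v - 3)
(5) = (j - 4)*(j^2 - j - 12) = (j - 4)^2*(j + 3)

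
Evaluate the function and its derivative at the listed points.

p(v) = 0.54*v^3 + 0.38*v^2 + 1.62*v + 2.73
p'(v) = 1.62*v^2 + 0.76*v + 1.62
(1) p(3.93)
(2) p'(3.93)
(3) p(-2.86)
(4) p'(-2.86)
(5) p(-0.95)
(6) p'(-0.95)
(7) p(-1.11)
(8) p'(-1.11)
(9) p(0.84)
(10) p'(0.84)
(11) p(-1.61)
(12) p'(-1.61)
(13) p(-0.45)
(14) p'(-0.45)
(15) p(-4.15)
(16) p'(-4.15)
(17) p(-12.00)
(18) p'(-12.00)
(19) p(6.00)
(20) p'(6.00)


(1) = 47.74
(2) = 29.63
(3) = -11.43
(4) = 12.70
(5) = 1.07
(6) = 2.36
(7) = 0.66
(8) = 2.77
(9) = 4.68
(10) = 3.40
(11) = -1.15
(12) = 4.60
(13) = 2.03
(14) = 1.61
(15) = -36.04
(16) = 26.37
(17) = -895.11
(18) = 225.78
(19) = 142.77
(20) = 64.50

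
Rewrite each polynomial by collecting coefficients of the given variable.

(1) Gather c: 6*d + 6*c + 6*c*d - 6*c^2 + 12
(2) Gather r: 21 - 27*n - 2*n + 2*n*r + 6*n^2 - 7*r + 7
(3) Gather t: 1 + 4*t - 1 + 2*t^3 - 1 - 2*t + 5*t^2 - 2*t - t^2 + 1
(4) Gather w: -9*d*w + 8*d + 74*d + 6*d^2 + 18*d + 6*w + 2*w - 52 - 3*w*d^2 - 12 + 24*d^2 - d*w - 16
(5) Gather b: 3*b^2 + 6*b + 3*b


(1) = -6*c^2 + c*(6*d + 6) + 6*d + 12
(2) = 6*n^2 - 29*n + r*(2*n - 7) + 28
(3) = 2*t^3 + 4*t^2
(4) = 30*d^2 + 100*d + w*(-3*d^2 - 10*d + 8) - 80
(5) = 3*b^2 + 9*b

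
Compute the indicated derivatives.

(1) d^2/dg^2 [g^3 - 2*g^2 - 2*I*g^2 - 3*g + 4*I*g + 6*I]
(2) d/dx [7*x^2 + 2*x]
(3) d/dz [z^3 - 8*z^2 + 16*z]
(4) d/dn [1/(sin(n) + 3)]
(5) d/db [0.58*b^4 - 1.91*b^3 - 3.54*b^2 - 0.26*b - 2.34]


(1) = 6*g - 4 - 4*I
(2) = 14*x + 2
(3) = 3*z^2 - 16*z + 16
(4) = -cos(n)/(sin(n) + 3)^2
(5) = 2.32*b^3 - 5.73*b^2 - 7.08*b - 0.26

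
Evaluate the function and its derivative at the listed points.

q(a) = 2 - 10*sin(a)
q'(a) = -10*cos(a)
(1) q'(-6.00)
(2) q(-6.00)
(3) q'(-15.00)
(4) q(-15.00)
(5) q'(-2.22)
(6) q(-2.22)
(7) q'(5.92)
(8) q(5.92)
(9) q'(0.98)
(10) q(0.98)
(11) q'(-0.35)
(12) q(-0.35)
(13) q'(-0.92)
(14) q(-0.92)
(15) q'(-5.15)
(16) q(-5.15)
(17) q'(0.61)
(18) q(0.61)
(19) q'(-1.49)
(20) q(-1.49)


(1) = -9.60
(2) = -0.79
(3) = 7.60
(4) = 8.50
(5) = 6.05
(6) = 9.97
(7) = -9.35
(8) = 5.55
(9) = -5.57
(10) = -6.30
(11) = -9.39
(12) = 5.43
(13) = -6.06
(14) = 9.96
(15) = -4.24
(16) = -7.06
(17) = -8.20
(18) = -3.73
(19) = -0.81
(20) = 11.97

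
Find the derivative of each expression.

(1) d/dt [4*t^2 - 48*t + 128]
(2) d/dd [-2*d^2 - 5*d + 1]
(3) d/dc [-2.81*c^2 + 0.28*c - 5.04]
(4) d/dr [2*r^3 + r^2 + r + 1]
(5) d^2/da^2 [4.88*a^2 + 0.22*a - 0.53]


(1) = 8*t - 48
(2) = -4*d - 5
(3) = 0.28 - 5.62*c
(4) = 6*r^2 + 2*r + 1
(5) = 9.76000000000000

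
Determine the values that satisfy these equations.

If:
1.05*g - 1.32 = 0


Then:
g = 1.26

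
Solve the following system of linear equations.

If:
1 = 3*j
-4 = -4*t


Then:
j = 1/3
t = 1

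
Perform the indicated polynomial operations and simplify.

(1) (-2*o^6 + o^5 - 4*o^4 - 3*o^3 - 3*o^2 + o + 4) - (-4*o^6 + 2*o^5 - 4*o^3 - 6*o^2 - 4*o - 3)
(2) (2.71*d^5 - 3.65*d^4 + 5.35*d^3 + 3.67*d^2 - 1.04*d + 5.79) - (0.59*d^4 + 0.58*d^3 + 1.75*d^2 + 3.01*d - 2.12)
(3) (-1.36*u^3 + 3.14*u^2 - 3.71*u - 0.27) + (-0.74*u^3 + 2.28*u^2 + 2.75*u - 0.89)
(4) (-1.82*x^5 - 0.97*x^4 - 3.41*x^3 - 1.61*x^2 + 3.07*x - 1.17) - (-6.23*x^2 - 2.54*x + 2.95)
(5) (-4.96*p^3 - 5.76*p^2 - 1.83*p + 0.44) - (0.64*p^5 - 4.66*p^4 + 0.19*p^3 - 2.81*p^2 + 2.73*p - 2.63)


(1) = 2*o^6 - o^5 - 4*o^4 + o^3 + 3*o^2 + 5*o + 7
(2) = 2.71*d^5 - 4.24*d^4 + 4.77*d^3 + 1.92*d^2 - 4.05*d + 7.91
(3) = -2.1*u^3 + 5.42*u^2 - 0.96*u - 1.16
(4) = -1.82*x^5 - 0.97*x^4 - 3.41*x^3 + 4.62*x^2 + 5.61*x - 4.12
(5) = -0.64*p^5 + 4.66*p^4 - 5.15*p^3 - 2.95*p^2 - 4.56*p + 3.07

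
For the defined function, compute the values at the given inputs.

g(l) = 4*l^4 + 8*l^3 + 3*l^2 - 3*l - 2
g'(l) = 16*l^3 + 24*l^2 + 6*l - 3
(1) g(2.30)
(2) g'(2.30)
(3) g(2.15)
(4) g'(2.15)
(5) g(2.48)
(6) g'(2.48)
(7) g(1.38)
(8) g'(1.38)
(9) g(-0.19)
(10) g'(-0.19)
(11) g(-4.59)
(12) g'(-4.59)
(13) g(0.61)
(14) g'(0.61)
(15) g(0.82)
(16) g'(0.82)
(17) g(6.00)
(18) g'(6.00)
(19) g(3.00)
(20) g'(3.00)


(1) = 216.24
(2) = 332.43
(3) = 170.39
(4) = 279.85
(5) = 282.34
(6) = 403.54
(7) = 35.10
(8) = 93.03
(9) = -1.37
(10) = -3.38
(11) = 1076.81
(12) = -1072.15
(13) = -0.34
(14) = 13.22
(15) = 3.78
(16) = 26.88
(17) = 7000.00
(18) = 4353.00
(19) = 556.00
(20) = 663.00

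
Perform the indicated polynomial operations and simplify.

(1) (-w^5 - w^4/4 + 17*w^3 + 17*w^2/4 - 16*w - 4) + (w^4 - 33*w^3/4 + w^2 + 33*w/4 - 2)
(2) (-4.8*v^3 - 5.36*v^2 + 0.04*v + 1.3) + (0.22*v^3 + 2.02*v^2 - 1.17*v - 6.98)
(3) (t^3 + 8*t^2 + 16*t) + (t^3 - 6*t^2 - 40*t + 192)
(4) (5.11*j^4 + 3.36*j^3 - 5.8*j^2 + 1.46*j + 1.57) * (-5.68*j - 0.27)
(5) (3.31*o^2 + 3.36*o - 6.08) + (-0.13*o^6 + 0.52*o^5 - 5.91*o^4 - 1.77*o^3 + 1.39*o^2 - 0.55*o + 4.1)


(1) = -w^5 + 3*w^4/4 + 35*w^3/4 + 21*w^2/4 - 31*w/4 - 6
(2) = -4.58*v^3 - 3.34*v^2 - 1.13*v - 5.68
(3) = 2*t^3 + 2*t^2 - 24*t + 192
(4) = -29.0248*j^5 - 20.4645*j^4 + 32.0368*j^3 - 6.7268*j^2 - 9.3118*j - 0.4239
(5) = -0.13*o^6 + 0.52*o^5 - 5.91*o^4 - 1.77*o^3 + 4.7*o^2 + 2.81*o - 1.98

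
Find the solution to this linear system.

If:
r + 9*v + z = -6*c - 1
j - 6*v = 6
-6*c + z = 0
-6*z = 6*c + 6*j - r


Then:
c = z/6
j = 16/15 - 6*z/5
r = 32/5 - z/5
v = -z/5 - 37/45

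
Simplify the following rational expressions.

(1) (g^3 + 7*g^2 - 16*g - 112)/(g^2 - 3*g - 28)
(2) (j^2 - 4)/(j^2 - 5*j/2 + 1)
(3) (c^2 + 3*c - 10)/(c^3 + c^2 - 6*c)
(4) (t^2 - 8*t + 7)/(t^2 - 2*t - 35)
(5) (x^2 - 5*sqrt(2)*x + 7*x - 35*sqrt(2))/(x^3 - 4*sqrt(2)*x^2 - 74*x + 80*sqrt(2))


(1) = (g^2 + 3*g - 28)/(g - 7)
(2) = (2*j + 4)/(2*j - 1)
(3) = (c + 5)/(c^2 + 3*c)
(4) = (t - 1)/(t + 5)
(5) = (x^2 + x*(7 - 5*sqrt(2)) - 35*sqrt(2))/(x^3 - 4*sqrt(2)*x^2 - 74*x + 80*sqrt(2))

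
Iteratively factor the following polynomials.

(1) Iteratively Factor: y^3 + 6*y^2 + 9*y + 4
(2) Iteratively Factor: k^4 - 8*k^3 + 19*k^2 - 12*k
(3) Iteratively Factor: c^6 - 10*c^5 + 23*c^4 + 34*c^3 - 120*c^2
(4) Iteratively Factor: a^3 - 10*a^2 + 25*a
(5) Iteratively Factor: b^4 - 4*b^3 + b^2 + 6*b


(1) = (y + 1)*(y^2 + 5*y + 4) = (y + 1)^2*(y + 4)
(2) = (k - 3)*(k^3 - 5*k^2 + 4*k) = (k - 4)*(k - 3)*(k^2 - k) = (k - 4)*(k - 3)*(k - 1)*(k)
(3) = (c)*(c^5 - 10*c^4 + 23*c^3 + 34*c^2 - 120*c) = c*(c - 5)*(c^4 - 5*c^3 - 2*c^2 + 24*c) = c*(c - 5)*(c - 4)*(c^3 - c^2 - 6*c) = c*(c - 5)*(c - 4)*(c - 3)*(c^2 + 2*c) = c*(c - 5)*(c - 4)*(c - 3)*(c + 2)*(c)
(4) = (a - 5)*(a^2 - 5*a) = a*(a - 5)*(a - 5)
(5) = (b - 3)*(b^3 - b^2 - 2*b) = b*(b - 3)*(b^2 - b - 2) = b*(b - 3)*(b - 2)*(b + 1)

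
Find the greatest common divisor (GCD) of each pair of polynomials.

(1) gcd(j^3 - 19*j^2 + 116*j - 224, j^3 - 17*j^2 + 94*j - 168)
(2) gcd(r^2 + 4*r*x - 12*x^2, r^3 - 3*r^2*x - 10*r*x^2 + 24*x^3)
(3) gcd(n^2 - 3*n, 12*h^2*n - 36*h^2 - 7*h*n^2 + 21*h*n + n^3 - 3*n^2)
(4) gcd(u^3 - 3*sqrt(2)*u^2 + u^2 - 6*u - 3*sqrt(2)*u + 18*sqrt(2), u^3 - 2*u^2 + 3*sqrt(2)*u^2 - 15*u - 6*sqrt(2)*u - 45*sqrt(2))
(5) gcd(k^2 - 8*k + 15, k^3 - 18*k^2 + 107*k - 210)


(1) = gcd((j - 8)*(j - 7)*(j - 4), (j - 7)*(j - 6)*(j - 4)) = j^2 - 11*j + 28
(2) = gcd((r - 2*x)*(r + 6*x), (r - 4*x)*(r - 2*x)*(r + 3*x)) = -r + 2*x
(3) = gcd(n*(n - 3), (-4*h + n)*(-3*h + n)*(n - 3)) = n - 3
(4) = u + 3
(5) = gcd((k - 5)*(k - 3), (k - 7)*(k - 6)*(k - 5)) = k - 5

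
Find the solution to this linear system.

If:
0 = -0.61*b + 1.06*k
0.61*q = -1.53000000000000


Then:
b = 1.73770491803279*k
q = -2.51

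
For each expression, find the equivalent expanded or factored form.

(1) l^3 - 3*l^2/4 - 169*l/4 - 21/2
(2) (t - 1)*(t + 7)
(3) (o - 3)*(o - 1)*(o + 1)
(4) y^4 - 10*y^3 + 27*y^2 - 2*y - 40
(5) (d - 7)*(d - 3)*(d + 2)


(1) = (l - 7)*(l + 1/4)*(l + 6)
(2) = t^2 + 6*t - 7
(3) = o^3 - 3*o^2 - o + 3
(4) = (y - 5)*(y - 4)*(y - 2)*(y + 1)
(5) = d^3 - 8*d^2 + d + 42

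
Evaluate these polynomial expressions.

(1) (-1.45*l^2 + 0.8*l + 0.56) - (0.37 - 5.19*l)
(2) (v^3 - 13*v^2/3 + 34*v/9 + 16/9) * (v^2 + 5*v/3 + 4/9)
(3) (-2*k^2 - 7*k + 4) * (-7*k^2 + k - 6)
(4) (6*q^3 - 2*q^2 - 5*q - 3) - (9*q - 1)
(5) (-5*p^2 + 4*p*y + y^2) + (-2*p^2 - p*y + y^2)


(1) = -1.45*l^2 + 5.99*l + 0.19
(2) = v^5 - 8*v^4/3 - 3*v^3 + 166*v^2/27 + 376*v/81 + 64/81
(3) = 14*k^4 + 47*k^3 - 23*k^2 + 46*k - 24
(4) = 6*q^3 - 2*q^2 - 14*q - 2
(5) = -7*p^2 + 3*p*y + 2*y^2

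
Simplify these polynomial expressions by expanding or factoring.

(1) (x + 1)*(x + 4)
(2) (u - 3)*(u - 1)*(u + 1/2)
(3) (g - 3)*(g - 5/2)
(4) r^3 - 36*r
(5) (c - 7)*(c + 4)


(1) = x^2 + 5*x + 4
(2) = u^3 - 7*u^2/2 + u + 3/2
(3) = g^2 - 11*g/2 + 15/2
(4) = r*(r - 6)*(r + 6)
(5) = c^2 - 3*c - 28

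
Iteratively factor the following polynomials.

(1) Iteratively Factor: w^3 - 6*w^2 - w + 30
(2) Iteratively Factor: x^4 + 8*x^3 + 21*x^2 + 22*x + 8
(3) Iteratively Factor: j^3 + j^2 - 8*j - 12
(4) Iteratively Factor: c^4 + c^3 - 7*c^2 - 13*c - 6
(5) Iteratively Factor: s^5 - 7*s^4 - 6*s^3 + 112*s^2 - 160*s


(1) = (w - 3)*(w^2 - 3*w - 10) = (w - 5)*(w - 3)*(w + 2)
(2) = (x + 2)*(x^3 + 6*x^2 + 9*x + 4) = (x + 1)*(x + 2)*(x^2 + 5*x + 4) = (x + 1)^2*(x + 2)*(x + 4)
(3) = (j - 3)*(j^2 + 4*j + 4) = (j - 3)*(j + 2)*(j + 2)
(4) = (c - 3)*(c^3 + 4*c^2 + 5*c + 2) = (c - 3)*(c + 2)*(c^2 + 2*c + 1) = (c - 3)*(c + 1)*(c + 2)*(c + 1)
(5) = (s - 2)*(s^4 - 5*s^3 - 16*s^2 + 80*s) = (s - 5)*(s - 2)*(s^3 - 16*s) = (s - 5)*(s - 4)*(s - 2)*(s^2 + 4*s) = (s - 5)*(s - 4)*(s - 2)*(s + 4)*(s)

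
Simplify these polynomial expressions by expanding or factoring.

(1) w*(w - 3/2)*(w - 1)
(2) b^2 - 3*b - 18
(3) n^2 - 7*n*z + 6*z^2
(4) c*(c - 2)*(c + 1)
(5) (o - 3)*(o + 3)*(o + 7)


(1) = w^3 - 5*w^2/2 + 3*w/2
(2) = (b - 6)*(b + 3)
(3) = (n - 6*z)*(n - z)
(4) = c^3 - c^2 - 2*c
(5) = o^3 + 7*o^2 - 9*o - 63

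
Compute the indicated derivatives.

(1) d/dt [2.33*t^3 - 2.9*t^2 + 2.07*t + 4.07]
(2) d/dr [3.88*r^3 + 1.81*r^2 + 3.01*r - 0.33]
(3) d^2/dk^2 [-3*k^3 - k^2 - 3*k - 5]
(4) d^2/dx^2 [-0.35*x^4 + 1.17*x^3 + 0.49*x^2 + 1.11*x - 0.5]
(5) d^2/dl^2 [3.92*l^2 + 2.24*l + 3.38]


(1) = 6.99*t^2 - 5.8*t + 2.07
(2) = 11.64*r^2 + 3.62*r + 3.01
(3) = -18*k - 2
(4) = -4.2*x^2 + 7.02*x + 0.98
(5) = 7.84000000000000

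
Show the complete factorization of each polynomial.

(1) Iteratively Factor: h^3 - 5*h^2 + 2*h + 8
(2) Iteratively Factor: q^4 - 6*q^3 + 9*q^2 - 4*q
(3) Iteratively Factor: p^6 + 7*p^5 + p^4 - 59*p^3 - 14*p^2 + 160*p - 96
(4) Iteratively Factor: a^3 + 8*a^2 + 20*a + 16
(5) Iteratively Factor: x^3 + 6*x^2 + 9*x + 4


(1) = (h - 4)*(h^2 - h - 2) = (h - 4)*(h - 2)*(h + 1)
(2) = (q - 4)*(q^3 - 2*q^2 + q) = q*(q - 4)*(q^2 - 2*q + 1) = q*(q - 4)*(q - 1)*(q - 1)
(3) = (p - 1)*(p^5 + 8*p^4 + 9*p^3 - 50*p^2 - 64*p + 96) = (p - 1)*(p + 3)*(p^4 + 5*p^3 - 6*p^2 - 32*p + 32) = (p - 1)*(p + 3)*(p + 4)*(p^3 + p^2 - 10*p + 8) = (p - 1)^2*(p + 3)*(p + 4)*(p^2 + 2*p - 8) = (p - 2)*(p - 1)^2*(p + 3)*(p + 4)*(p + 4)
(4) = (a + 4)*(a^2 + 4*a + 4) = (a + 2)*(a + 4)*(a + 2)
(5) = (x + 4)*(x^2 + 2*x + 1) = (x + 1)*(x + 4)*(x + 1)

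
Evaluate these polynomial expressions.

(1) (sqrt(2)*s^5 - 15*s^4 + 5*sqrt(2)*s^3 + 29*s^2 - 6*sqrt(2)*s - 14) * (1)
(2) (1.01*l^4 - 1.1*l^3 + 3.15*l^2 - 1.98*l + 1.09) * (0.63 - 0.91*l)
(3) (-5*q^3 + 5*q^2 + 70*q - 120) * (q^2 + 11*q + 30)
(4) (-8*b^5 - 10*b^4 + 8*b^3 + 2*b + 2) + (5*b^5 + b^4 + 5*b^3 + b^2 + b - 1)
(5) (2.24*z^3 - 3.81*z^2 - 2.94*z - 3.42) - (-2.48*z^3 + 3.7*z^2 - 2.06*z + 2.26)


(1) = sqrt(2)*s^5 - 15*s^4 + 5*sqrt(2)*s^3 + 29*s^2 - 6*sqrt(2)*s - 14
(2) = -0.9191*l^5 + 1.6373*l^4 - 3.5595*l^3 + 3.7863*l^2 - 2.2393*l + 0.6867
(3) = -5*q^5 - 50*q^4 - 25*q^3 + 800*q^2 + 780*q - 3600
(4) = -3*b^5 - 9*b^4 + 13*b^3 + b^2 + 3*b + 1
(5) = 4.72*z^3 - 7.51*z^2 - 0.88*z - 5.68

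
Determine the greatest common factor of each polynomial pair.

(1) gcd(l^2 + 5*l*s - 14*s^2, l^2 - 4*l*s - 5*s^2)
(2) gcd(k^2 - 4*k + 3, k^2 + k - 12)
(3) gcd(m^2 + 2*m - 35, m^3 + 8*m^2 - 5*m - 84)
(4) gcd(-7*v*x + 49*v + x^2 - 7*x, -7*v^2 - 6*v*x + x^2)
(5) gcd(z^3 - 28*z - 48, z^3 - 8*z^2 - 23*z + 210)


(1) = gcd((l - 2*s)*(l + 7*s), (l - 5*s)*(l + s)) = 1
(2) = k - 3
(3) = m + 7
(4) = -7*v + x
(5) = z - 6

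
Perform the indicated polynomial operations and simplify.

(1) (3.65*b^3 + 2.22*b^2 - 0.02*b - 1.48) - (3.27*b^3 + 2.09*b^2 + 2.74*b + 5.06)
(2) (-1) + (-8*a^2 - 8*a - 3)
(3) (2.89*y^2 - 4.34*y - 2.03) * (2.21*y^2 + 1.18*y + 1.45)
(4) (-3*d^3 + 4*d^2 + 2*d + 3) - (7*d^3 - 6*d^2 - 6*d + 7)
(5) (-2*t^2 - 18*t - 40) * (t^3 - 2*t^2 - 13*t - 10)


(1) = 0.38*b^3 + 0.13*b^2 - 2.76*b - 6.54
(2) = -8*a^2 - 8*a - 4
(3) = 6.3869*y^4 - 6.1812*y^3 - 5.417*y^2 - 8.6884*y - 2.9435
(4) = -10*d^3 + 10*d^2 + 8*d - 4
(5) = -2*t^5 - 14*t^4 + 22*t^3 + 334*t^2 + 700*t + 400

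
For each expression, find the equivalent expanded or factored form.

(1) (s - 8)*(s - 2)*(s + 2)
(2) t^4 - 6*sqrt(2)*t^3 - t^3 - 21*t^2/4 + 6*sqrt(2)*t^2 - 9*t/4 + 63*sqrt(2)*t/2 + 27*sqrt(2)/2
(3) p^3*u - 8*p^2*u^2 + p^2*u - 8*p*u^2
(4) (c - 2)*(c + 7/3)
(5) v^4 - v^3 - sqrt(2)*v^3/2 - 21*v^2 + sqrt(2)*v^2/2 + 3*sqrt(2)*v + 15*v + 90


(1) = s^3 - 8*s^2 - 4*s + 32
(2) = (t - 3)*(t + 1/2)*(t + 3/2)*(t - 6*sqrt(2))
(3) = p*(p - 8*u)*(p*u + u)
(4) = c^2 + c/3 - 14/3
(5) = (v - 3)*(v + 2)*(v - 3*sqrt(2))*(v + 5*sqrt(2)/2)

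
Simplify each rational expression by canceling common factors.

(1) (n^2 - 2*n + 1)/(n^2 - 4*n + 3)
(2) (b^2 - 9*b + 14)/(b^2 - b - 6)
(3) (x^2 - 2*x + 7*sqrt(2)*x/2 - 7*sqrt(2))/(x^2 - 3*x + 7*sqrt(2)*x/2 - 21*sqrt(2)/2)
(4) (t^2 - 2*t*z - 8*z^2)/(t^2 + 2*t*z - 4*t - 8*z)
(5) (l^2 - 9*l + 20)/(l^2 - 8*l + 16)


(1) = (n - 1)/(n - 3)
(2) = (b^2 - 9*b + 14)/(b^2 - b - 6)
(3) = (4*x - 8)/(4*x - 12)
(4) = (t - 4*z)/(t - 4)
(5) = (l - 5)/(l - 4)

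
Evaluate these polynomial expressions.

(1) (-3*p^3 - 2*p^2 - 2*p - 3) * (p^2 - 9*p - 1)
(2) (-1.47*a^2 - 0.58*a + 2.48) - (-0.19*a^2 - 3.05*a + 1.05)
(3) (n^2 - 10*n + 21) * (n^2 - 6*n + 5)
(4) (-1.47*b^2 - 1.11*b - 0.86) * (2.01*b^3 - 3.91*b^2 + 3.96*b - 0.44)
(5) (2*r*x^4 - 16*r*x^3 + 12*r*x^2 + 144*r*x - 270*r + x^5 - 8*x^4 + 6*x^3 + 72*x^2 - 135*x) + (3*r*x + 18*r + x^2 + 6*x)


(1) = -3*p^5 + 25*p^4 + 19*p^3 + 17*p^2 + 29*p + 3
(2) = -1.28*a^2 + 2.47*a + 1.43
(3) = n^4 - 16*n^3 + 86*n^2 - 176*n + 105
(4) = -2.9547*b^5 + 3.5166*b^4 - 3.2097*b^3 - 0.3862*b^2 - 2.9172*b + 0.3784
(5) = 2*r*x^4 - 16*r*x^3 + 12*r*x^2 + 147*r*x - 252*r + x^5 - 8*x^4 + 6*x^3 + 73*x^2 - 129*x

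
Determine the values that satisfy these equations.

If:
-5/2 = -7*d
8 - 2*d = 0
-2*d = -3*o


Then:
No Solution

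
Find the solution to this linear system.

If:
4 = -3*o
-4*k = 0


Then:
k = 0
o = -4/3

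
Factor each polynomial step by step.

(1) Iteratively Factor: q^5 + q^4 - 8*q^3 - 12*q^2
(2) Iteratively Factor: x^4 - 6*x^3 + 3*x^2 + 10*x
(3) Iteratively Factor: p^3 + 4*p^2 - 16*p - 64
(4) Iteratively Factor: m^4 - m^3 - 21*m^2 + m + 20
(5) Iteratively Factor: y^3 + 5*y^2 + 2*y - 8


(1) = (q - 3)*(q^4 + 4*q^3 + 4*q^2) = q*(q - 3)*(q^3 + 4*q^2 + 4*q) = q*(q - 3)*(q + 2)*(q^2 + 2*q) = q*(q - 3)*(q + 2)^2*(q)
(2) = (x - 2)*(x^3 - 4*x^2 - 5*x) = (x - 5)*(x - 2)*(x^2 + x) = (x - 5)*(x - 2)*(x + 1)*(x)
(3) = (p + 4)*(p^2 - 16) = (p - 4)*(p + 4)*(p + 4)
(4) = (m + 4)*(m^3 - 5*m^2 - m + 5) = (m + 1)*(m + 4)*(m^2 - 6*m + 5) = (m - 5)*(m + 1)*(m + 4)*(m - 1)
(5) = (y - 1)*(y^2 + 6*y + 8) = (y - 1)*(y + 4)*(y + 2)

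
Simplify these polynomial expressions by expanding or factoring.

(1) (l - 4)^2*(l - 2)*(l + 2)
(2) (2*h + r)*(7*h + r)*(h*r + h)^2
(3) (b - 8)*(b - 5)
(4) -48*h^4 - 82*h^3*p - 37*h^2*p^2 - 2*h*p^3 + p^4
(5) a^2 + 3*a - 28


(1) = l^4 - 8*l^3 + 12*l^2 + 32*l - 64
(2) = 14*h^4*r^2 + 28*h^4*r + 14*h^4 + 9*h^3*r^3 + 18*h^3*r^2 + 9*h^3*r + h^2*r^4 + 2*h^2*r^3 + h^2*r^2
(3) = b^2 - 13*b + 40
(4) = (-8*h + p)*(h + p)*(2*h + p)*(3*h + p)
(5) = (a - 4)*(a + 7)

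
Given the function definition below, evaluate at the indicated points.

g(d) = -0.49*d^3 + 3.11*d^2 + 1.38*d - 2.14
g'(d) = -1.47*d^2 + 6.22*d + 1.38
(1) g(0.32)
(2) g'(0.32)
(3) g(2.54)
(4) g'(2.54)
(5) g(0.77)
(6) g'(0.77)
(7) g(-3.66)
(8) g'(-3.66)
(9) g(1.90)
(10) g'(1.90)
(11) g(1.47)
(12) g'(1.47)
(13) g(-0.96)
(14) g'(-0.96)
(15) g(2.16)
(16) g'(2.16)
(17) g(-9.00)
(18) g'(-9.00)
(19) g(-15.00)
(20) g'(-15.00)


(1) = -1.40
(2) = 3.22
(3) = 13.40
(4) = 7.69
(5) = 0.54
(6) = 5.30
(7) = 58.49
(8) = -41.08
(9) = 8.35
(10) = 7.89
(11) = 5.05
(12) = 7.35
(13) = -0.17
(14) = -5.95
(15) = 10.41
(16) = 7.96
(17) = 594.56
(18) = -173.67
(19) = 2330.66
(20) = -422.67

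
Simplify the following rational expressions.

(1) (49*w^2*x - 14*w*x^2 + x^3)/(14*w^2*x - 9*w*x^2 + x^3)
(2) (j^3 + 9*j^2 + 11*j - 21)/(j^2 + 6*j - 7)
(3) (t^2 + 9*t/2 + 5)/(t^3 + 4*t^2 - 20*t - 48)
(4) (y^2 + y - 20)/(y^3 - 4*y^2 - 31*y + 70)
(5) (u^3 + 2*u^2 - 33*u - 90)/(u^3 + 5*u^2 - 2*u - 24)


(1) = (-7*w + x)/(-2*w + x)
(2) = j + 3
(3) = (2*t + 5)/(2*t^2 + 4*t - 48)
(4) = (y - 4)/(y^2 - 9*y + 14)
(5) = (u^2 - u - 30)/(u^2 + 2*u - 8)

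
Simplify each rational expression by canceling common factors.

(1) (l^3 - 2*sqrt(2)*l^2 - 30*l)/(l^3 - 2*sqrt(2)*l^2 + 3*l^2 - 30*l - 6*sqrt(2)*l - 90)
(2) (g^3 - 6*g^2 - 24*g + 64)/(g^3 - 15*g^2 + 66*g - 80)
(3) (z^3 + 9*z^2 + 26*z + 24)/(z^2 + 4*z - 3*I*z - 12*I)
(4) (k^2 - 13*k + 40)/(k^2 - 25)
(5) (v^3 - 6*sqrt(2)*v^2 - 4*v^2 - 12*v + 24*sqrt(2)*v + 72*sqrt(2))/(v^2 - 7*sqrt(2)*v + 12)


(1) = l/(l + 3)
(2) = (g + 4)/(g - 5)
(3) = (z^2 + 5*z + 6)/(z - 3*I)
(4) = (k - 8)/(k + 5)
(5) = (v^2 - 4*v - 12)/(v - sqrt(2))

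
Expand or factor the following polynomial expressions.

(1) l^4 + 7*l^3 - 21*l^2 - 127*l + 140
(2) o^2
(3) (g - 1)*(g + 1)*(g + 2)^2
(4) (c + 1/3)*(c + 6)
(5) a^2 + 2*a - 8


(1) = (l - 4)*(l - 1)*(l + 5)*(l + 7)
(2) = o^2
(3) = g^4 + 4*g^3 + 3*g^2 - 4*g - 4
(4) = c^2 + 19*c/3 + 2
(5) = (a - 2)*(a + 4)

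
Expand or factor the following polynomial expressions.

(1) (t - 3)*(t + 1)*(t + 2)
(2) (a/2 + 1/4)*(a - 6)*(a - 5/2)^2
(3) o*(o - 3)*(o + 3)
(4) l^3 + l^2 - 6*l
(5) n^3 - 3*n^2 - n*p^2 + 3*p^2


(1) = t^3 - 7*t - 6
(2) = a^4/2 - 21*a^3/4 + 123*a^2/8 - 155*a/16 - 75/8
(3) = o^3 - 9*o
(4) = l*(l - 2)*(l + 3)
(5) = (n - 3)*(n - p)*(n + p)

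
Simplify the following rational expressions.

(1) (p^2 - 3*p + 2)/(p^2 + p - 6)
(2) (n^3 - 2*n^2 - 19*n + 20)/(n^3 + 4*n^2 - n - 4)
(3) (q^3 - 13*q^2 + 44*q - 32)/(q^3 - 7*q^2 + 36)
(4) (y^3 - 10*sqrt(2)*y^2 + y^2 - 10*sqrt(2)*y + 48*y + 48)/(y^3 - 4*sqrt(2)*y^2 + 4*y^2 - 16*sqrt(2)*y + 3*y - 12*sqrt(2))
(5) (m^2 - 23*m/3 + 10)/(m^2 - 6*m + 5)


(1) = (p - 1)/(p + 3)
(2) = (n - 5)/(n + 1)
(3) = (q^3 - 13*q^2 + 44*q - 32)/(q^3 - 7*q^2 + 36)
(4) = (y - 6*sqrt(2))/(y + 3)
(5) = (3*m^2 - 23*m + 30)/(3*m^2 - 18*m + 15)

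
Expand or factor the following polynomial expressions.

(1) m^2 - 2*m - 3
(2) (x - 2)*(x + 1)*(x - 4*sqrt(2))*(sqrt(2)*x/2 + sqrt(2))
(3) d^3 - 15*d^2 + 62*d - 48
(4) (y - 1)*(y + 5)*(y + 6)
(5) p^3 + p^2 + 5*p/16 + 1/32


(1) = (m - 3)*(m + 1)
(2) = sqrt(2)*x^4/2 - 4*x^3 + sqrt(2)*x^3/2 - 4*x^2 - 2*sqrt(2)*x^2 - 2*sqrt(2)*x + 16*x + 16
(3) = (d - 8)*(d - 6)*(d - 1)
(4) = y^3 + 10*y^2 + 19*y - 30
(5) = (p + 1/4)^2*(p + 1/2)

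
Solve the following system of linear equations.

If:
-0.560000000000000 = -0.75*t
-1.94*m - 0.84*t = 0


Then:
m = -0.32
t = 0.75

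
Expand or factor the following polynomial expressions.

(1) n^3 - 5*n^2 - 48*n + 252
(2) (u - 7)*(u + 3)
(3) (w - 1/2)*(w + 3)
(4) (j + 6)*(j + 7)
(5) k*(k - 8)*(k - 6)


(1) = (n - 6)^2*(n + 7)
(2) = u^2 - 4*u - 21
(3) = w^2 + 5*w/2 - 3/2
(4) = j^2 + 13*j + 42
(5) = k^3 - 14*k^2 + 48*k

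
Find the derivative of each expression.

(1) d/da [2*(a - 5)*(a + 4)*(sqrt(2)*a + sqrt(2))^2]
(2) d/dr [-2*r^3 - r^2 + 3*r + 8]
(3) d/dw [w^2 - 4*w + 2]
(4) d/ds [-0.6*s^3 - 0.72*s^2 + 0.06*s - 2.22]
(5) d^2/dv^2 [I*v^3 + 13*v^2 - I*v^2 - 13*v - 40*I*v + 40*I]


(1) = 16*a^3 + 12*a^2 - 168*a - 164
(2) = -6*r^2 - 2*r + 3
(3) = 2*w - 4
(4) = -1.8*s^2 - 1.44*s + 0.06
(5) = 6*I*v + 26 - 2*I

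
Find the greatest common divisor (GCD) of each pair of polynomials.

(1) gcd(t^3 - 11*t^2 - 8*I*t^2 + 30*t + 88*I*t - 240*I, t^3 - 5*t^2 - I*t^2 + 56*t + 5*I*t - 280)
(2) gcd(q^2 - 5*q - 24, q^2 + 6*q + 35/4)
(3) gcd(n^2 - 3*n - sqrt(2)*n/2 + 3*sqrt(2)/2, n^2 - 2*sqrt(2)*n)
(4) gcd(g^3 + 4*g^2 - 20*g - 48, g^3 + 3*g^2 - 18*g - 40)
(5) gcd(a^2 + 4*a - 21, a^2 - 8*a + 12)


(1) = t^2 + t*(-5 - 8*I) + 40*I
(2) = 1
(3) = gcd((n - 3)*(n - sqrt(2)/2), n*(n - 2*sqrt(2))) = 1
(4) = gcd((g - 4)*(g + 2)*(g + 6), (g - 4)*(g + 2)*(g + 5)) = g^2 - 2*g - 8
(5) = gcd((a - 3)*(a + 7), (a - 6)*(a - 2)) = 1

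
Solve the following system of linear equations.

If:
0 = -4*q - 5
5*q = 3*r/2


Then:
q = -5/4
r = -25/6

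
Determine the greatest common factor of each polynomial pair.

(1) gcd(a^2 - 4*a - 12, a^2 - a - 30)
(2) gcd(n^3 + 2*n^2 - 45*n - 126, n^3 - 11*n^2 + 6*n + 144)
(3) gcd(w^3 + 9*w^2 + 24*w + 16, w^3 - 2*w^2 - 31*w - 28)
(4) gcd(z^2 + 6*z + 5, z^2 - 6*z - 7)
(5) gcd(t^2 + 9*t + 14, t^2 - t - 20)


(1) = gcd((a - 6)*(a + 2), (a - 6)*(a + 5)) = a - 6
(2) = n + 3
(3) = gcd((w + 1)*(w + 4)^2, (w - 7)*(w + 1)*(w + 4)) = w^2 + 5*w + 4
(4) = gcd((z + 1)*(z + 5), (z - 7)*(z + 1)) = z + 1
(5) = gcd((t + 2)*(t + 7), (t - 5)*(t + 4)) = 1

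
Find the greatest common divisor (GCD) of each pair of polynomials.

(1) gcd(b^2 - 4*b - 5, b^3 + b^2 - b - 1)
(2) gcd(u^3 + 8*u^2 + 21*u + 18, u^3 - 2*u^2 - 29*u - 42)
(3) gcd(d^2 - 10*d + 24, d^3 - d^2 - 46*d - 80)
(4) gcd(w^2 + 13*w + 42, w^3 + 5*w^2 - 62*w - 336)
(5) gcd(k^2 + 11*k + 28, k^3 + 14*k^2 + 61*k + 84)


(1) = gcd((b - 5)*(b + 1), (b - 1)*(b + 1)^2) = b + 1
(2) = gcd((u + 2)*(u + 3)^2, (u - 7)*(u + 2)*(u + 3)) = u^2 + 5*u + 6
(3) = gcd((d - 6)*(d - 4), (d - 8)*(d + 2)*(d + 5)) = 1
(4) = w^2 + 13*w + 42
(5) = k^2 + 11*k + 28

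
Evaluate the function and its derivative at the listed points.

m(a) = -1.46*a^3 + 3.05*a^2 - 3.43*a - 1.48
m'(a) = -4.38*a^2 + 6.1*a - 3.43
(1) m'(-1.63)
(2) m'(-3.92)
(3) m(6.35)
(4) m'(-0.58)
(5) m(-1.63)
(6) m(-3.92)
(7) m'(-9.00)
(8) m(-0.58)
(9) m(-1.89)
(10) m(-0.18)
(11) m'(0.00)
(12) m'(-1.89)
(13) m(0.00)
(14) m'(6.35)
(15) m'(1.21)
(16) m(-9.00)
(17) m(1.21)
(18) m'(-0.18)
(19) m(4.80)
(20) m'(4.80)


(1) = -25.01
(2) = -94.65
(3) = -274.11
(4) = -8.44
(5) = 18.54
(6) = 146.78
(7) = -413.11
(8) = 1.82
(9) = 25.75
(10) = -0.76
(11) = -3.43
(12) = -30.60
(13) = -1.48
(14) = -141.31
(15) = -2.46
(16) = 1340.78
(17) = -3.75
(18) = -4.67
(19) = -109.14
(20) = -75.07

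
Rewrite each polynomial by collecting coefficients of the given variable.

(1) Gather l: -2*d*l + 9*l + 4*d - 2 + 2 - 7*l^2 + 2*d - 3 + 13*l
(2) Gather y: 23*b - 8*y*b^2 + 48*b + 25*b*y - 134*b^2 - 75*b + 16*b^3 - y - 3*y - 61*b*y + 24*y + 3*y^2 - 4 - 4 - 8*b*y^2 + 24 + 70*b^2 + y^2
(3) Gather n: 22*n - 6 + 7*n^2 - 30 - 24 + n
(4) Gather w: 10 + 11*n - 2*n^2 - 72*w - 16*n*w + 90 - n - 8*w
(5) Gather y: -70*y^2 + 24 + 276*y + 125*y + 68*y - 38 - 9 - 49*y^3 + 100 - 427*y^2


(1) = 6*d - 7*l^2 + l*(22 - 2*d) - 3
(2) = 16*b^3 - 64*b^2 - 4*b + y^2*(4 - 8*b) + y*(-8*b^2 - 36*b + 20) + 16
(3) = 7*n^2 + 23*n - 60
(4) = -2*n^2 + 10*n + w*(-16*n - 80) + 100
(5) = -49*y^3 - 497*y^2 + 469*y + 77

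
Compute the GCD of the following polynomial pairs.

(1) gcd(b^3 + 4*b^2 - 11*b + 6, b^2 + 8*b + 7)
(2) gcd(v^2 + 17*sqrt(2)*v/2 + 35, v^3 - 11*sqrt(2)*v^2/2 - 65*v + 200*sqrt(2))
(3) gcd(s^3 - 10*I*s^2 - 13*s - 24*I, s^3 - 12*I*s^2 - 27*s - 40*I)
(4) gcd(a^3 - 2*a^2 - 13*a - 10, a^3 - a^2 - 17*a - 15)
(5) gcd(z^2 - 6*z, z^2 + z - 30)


(1) = gcd((b - 1)^2*(b + 6), (b + 1)*(b + 7)) = 1
(2) = gcd((v + 7*sqrt(2)/2)*(v + 5*sqrt(2)), (v - 8*sqrt(2))*(v - 5*sqrt(2)/2)*(v + 5*sqrt(2))) = v + 5*sqrt(2)
(3) = gcd((s - 8*I)*(s - 3*I)*(s + I), (s - 8*I)*(s - 5*I)*(s + I)) = s^2 - 7*I*s + 8
(4) = gcd((a - 5)*(a + 1)*(a + 2), (a - 5)*(a + 1)*(a + 3)) = a^2 - 4*a - 5
(5) = gcd(z*(z - 6), (z - 5)*(z + 6)) = 1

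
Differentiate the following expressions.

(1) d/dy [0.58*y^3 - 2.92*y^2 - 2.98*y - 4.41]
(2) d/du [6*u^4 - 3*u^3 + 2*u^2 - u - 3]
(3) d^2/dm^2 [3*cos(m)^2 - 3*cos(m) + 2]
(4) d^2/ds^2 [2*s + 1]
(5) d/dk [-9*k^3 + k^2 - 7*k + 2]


(1) = 1.74*y^2 - 5.84*y - 2.98
(2) = 24*u^3 - 9*u^2 + 4*u - 1
(3) = 3*cos(m) - 6*cos(2*m)
(4) = 0
(5) = -27*k^2 + 2*k - 7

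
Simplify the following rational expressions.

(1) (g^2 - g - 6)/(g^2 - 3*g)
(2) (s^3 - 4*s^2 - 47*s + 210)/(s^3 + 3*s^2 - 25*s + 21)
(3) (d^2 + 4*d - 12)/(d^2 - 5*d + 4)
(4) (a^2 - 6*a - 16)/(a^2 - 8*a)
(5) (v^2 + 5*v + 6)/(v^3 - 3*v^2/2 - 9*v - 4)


(1) = (g + 2)/g
(2) = (s^2 - 11*s + 30)/(s^2 - 4*s + 3)
(3) = (d^2 + 4*d - 12)/(d^2 - 5*d + 4)
(4) = (a + 2)/a
(5) = (2*v + 6)/(2*v^2 - 7*v - 4)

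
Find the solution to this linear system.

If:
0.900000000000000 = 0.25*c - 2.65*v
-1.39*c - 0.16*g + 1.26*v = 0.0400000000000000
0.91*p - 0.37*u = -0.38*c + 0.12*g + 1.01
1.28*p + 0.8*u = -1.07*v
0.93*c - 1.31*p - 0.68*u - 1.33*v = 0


Then:
c = -0.02
g = -2.78
p = 0.57
u = -0.45
v = -0.34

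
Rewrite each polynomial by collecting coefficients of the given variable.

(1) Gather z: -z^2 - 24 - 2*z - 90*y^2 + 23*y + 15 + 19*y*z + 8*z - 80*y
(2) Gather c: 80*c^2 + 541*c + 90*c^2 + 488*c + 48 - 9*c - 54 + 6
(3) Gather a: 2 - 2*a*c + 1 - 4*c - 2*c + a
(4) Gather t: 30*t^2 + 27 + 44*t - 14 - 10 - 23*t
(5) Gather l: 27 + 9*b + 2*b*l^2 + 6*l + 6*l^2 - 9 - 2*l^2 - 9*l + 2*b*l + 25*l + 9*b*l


(1) = -90*y^2 - 57*y - z^2 + z*(19*y + 6) - 9
(2) = 170*c^2 + 1020*c
(3) = a*(1 - 2*c) - 6*c + 3
(4) = 30*t^2 + 21*t + 3
(5) = 9*b + l^2*(2*b + 4) + l*(11*b + 22) + 18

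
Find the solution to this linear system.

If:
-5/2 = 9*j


Then:
j = -5/18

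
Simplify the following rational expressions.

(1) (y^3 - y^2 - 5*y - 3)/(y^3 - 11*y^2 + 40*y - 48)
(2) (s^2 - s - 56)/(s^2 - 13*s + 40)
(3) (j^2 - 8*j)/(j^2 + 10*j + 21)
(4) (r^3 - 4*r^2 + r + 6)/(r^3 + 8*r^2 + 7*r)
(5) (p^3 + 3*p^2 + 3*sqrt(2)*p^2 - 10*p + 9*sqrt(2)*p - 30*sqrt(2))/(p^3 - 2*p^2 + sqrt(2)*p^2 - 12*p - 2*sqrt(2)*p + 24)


(1) = (y^2 + 2*y + 1)/(y^2 - 8*y + 16)
(2) = (s + 7)/(s - 5)
(3) = (j^2 - 8*j)/(j^2 + 10*j + 21)
(4) = (r^2 - 5*r + 6)/(r^2 + 7*r)
(5) = (p + 5)/(p - 2*sqrt(2))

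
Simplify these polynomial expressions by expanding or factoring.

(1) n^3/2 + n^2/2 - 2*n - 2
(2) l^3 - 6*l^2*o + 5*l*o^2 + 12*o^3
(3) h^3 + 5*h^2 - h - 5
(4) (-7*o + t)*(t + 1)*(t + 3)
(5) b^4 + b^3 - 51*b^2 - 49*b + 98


(1) = (n/2 + 1)*(n - 2)*(n + 1)
(2) = (l - 4*o)*(l - 3*o)*(l + o)
(3) = (h - 1)*(h + 1)*(h + 5)
(4) = -7*o*t^2 - 28*o*t - 21*o + t^3 + 4*t^2 + 3*t
(5) = (b - 7)*(b - 1)*(b + 2)*(b + 7)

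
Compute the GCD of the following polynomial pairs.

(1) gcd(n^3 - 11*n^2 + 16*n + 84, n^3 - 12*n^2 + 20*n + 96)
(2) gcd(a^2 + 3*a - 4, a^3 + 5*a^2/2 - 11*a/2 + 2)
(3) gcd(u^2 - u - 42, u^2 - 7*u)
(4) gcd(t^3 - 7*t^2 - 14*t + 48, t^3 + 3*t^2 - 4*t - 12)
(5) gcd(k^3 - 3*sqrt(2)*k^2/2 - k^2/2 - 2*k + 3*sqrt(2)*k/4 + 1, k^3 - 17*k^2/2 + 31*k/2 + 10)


(1) = gcd((n - 7)*(n - 6)*(n + 2), (n - 8)*(n - 6)*(n + 2)) = n^2 - 4*n - 12
(2) = a^2 + 3*a - 4
(3) = u - 7
(4) = t^2 + t - 6
(5) = gcd((k - 1/2)*(k - 2*sqrt(2))*(k + sqrt(2)/2), (k - 5)*(k - 4)*(k + 1/2)) = 1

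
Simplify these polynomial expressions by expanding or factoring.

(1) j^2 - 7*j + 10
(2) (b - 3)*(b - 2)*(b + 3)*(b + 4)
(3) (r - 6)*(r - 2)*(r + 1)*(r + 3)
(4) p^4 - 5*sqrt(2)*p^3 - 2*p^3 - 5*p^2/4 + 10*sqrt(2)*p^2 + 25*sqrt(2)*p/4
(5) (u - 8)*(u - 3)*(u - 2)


(1) = (j - 5)*(j - 2)
(2) = b^4 + 2*b^3 - 17*b^2 - 18*b + 72
(3) = r^4 - 4*r^3 - 17*r^2 + 24*r + 36
(4) = p*(p - 5/2)*(p + 1/2)*(p - 5*sqrt(2))
(5) = u^3 - 13*u^2 + 46*u - 48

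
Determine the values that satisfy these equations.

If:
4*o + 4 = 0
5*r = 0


Then:
o = -1
r = 0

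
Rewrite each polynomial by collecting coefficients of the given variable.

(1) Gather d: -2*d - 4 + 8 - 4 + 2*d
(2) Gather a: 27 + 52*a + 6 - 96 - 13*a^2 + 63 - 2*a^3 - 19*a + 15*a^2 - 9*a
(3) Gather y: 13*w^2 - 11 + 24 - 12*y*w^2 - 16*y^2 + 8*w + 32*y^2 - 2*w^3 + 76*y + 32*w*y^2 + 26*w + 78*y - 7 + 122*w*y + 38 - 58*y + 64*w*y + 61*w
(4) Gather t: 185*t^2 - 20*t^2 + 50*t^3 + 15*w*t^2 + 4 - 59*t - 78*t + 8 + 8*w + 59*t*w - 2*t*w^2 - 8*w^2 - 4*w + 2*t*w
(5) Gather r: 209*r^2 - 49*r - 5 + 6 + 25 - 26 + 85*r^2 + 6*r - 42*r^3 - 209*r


(1) = 0
(2) = -2*a^3 + 2*a^2 + 24*a
(3) = -2*w^3 + 13*w^2 + 95*w + y^2*(32*w + 16) + y*(-12*w^2 + 186*w + 96) + 44
(4) = 50*t^3 + t^2*(15*w + 165) + t*(-2*w^2 + 61*w - 137) - 8*w^2 + 4*w + 12
(5) = -42*r^3 + 294*r^2 - 252*r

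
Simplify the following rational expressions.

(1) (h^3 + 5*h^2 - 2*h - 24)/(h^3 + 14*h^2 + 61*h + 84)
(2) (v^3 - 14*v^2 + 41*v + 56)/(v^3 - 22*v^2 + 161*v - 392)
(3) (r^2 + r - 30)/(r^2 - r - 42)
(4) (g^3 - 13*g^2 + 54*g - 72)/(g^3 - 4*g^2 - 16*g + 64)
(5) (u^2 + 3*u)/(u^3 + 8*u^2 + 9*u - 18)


(1) = (h - 2)/(h + 7)
(2) = (v + 1)/(v - 7)
(3) = (r - 5)/(r - 7)
(4) = (g^2 - 9*g + 18)/(g^2 - 16)
(5) = u/(u^2 + 5*u - 6)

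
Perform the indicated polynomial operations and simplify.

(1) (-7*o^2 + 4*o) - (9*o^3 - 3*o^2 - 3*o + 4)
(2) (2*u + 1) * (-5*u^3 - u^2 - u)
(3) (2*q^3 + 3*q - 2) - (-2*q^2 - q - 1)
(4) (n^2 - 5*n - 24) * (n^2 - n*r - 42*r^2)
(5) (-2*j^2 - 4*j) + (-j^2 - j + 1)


(1) = -9*o^3 - 4*o^2 + 7*o - 4
(2) = -10*u^4 - 7*u^3 - 3*u^2 - u
(3) = 2*q^3 + 2*q^2 + 4*q - 1
(4) = n^4 - n^3*r - 5*n^3 - 42*n^2*r^2 + 5*n^2*r - 24*n^2 + 210*n*r^2 + 24*n*r + 1008*r^2
(5) = -3*j^2 - 5*j + 1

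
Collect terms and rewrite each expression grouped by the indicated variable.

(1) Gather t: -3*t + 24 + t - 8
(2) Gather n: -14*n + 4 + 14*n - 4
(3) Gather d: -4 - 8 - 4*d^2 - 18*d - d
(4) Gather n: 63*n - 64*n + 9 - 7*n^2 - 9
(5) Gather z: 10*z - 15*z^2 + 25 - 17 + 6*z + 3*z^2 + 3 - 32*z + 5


(1) = 16 - 2*t
(2) = 0
(3) = -4*d^2 - 19*d - 12
(4) = -7*n^2 - n
(5) = -12*z^2 - 16*z + 16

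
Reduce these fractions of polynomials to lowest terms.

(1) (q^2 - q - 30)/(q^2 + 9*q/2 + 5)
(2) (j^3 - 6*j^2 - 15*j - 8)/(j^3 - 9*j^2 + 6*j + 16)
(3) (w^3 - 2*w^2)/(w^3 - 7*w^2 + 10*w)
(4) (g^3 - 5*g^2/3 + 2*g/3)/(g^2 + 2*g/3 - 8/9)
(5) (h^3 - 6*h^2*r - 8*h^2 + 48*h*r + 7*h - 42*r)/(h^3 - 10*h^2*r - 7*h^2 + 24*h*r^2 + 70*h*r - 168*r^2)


(1) = (2*q^2 - 2*q - 60)/(2*q^2 + 9*q + 10)
(2) = (j + 1)/(j - 2)
(3) = w/(w - 5)
(4) = (3*g^2 - 3*g)/(3*g + 4)
(5) = (1 - h)/(-h + 4*r)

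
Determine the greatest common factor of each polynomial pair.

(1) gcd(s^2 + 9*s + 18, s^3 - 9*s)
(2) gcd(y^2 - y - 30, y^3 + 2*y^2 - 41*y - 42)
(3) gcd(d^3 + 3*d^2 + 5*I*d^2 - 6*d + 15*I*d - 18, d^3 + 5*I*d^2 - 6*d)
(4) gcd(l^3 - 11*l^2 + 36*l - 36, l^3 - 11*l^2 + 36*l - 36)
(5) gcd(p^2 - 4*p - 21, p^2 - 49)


(1) = s + 3
(2) = y - 6
(3) = gcd((d + 3)*(d + 2*I)*(d + 3*I), d*(d + 2*I)*(d + 3*I)) = d^2 + 5*I*d - 6
(4) = gcd((l - 6)*(l - 3)*(l - 2), (l - 6)*(l - 3)*(l - 2)) = l^3 - 11*l^2 + 36*l - 36
(5) = p - 7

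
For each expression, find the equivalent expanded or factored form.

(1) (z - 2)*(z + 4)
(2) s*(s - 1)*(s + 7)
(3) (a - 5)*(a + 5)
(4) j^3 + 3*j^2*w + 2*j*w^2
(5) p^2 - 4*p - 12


(1) = z^2 + 2*z - 8
(2) = s^3 + 6*s^2 - 7*s
(3) = a^2 - 25
(4) = j*(j + w)*(j + 2*w)
(5) = (p - 6)*(p + 2)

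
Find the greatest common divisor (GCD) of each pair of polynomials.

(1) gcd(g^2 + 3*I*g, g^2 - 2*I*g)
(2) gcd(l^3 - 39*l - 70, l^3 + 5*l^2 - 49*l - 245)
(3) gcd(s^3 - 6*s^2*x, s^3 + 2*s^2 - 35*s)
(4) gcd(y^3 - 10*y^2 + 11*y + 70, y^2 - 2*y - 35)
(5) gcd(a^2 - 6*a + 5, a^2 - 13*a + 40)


(1) = gcd(g*(g + 3*I), g*(g - 2*I)) = g
(2) = l^2 - 2*l - 35
(3) = gcd(s^2*(s - 6*x), s*(s - 5)*(s + 7)) = s
(4) = y - 7
(5) = a - 5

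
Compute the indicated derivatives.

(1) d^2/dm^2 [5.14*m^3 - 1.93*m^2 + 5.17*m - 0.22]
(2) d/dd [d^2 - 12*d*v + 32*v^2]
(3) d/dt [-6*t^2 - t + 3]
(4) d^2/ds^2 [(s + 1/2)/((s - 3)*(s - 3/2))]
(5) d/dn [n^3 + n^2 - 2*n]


(1) = 30.84*m - 3.86
(2) = 2*d - 12*v
(3) = -12*t - 1
(4) = 2*(8*s^3 + 12*s^2 - 162*s + 225)/(8*s^6 - 108*s^5 + 594*s^4 - 1701*s^3 + 2673*s^2 - 2187*s + 729)
(5) = 3*n^2 + 2*n - 2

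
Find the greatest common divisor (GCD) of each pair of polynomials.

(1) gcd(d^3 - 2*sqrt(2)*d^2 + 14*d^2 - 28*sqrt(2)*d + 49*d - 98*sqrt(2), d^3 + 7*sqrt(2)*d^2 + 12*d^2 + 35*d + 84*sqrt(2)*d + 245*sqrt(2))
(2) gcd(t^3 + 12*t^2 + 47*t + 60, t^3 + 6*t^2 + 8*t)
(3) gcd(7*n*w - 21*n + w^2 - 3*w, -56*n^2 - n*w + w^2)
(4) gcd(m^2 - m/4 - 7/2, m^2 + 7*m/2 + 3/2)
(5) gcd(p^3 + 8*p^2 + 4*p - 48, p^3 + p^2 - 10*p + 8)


(1) = d + 7
(2) = gcd((t + 3)*(t + 4)*(t + 5), t*(t + 2)*(t + 4)) = t + 4
(3) = 7*n + w
(4) = gcd((m - 2)*(m + 7/4), (m + 1/2)*(m + 3)) = 1
(5) = gcd((p - 2)*(p + 4)*(p + 6), (p - 2)*(p - 1)*(p + 4)) = p^2 + 2*p - 8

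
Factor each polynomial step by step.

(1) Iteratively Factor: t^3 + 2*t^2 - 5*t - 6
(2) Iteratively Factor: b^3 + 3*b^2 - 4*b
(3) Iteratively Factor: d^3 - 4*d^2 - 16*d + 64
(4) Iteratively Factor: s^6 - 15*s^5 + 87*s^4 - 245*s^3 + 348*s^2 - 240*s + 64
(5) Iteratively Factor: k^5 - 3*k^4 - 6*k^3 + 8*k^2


(1) = (t - 2)*(t^2 + 4*t + 3) = (t - 2)*(t + 3)*(t + 1)
(2) = (b - 1)*(b^2 + 4*b) = b*(b - 1)*(b + 4)
(3) = (d + 4)*(d^2 - 8*d + 16) = (d - 4)*(d + 4)*(d - 4)
(4) = (s - 1)*(s^5 - 14*s^4 + 73*s^3 - 172*s^2 + 176*s - 64) = (s - 4)*(s - 1)*(s^4 - 10*s^3 + 33*s^2 - 40*s + 16) = (s - 4)^2*(s - 1)*(s^3 - 6*s^2 + 9*s - 4) = (s - 4)^3*(s - 1)*(s^2 - 2*s + 1) = (s - 4)^3*(s - 1)^2*(s - 1)
(5) = (k - 1)*(k^4 - 2*k^3 - 8*k^2) = (k - 1)*(k + 2)*(k^3 - 4*k^2) = (k - 4)*(k - 1)*(k + 2)*(k^2) = k*(k - 4)*(k - 1)*(k + 2)*(k)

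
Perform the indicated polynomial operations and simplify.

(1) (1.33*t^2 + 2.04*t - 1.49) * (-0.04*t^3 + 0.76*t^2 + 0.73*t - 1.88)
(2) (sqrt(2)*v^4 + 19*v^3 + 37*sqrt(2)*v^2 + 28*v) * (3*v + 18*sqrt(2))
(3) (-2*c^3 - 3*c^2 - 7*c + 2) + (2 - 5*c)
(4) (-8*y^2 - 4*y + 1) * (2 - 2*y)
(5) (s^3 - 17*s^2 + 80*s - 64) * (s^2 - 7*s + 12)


(1) = -0.0532*t^5 + 0.9292*t^4 + 2.5809*t^3 - 2.1436*t^2 - 4.9229*t + 2.8012
(2) = 3*sqrt(2)*v^5 + 93*v^4 + 453*sqrt(2)*v^3 + 1416*v^2 + 504*sqrt(2)*v
(3) = -2*c^3 - 3*c^2 - 12*c + 4
(4) = 16*y^3 - 8*y^2 - 10*y + 2
(5) = s^5 - 24*s^4 + 211*s^3 - 828*s^2 + 1408*s - 768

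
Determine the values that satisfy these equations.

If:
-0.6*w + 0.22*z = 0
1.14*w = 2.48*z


Then:
w = 0.00
z = 0.00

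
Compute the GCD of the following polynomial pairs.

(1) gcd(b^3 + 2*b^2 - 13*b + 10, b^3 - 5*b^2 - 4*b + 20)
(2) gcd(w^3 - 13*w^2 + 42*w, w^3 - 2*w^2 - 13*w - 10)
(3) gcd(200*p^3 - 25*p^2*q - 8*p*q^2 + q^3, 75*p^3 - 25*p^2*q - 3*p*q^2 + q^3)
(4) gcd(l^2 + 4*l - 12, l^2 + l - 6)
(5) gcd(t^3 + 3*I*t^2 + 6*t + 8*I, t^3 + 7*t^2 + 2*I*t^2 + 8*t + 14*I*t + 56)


(1) = gcd((b - 2)*(b - 1)*(b + 5), (b - 5)*(b - 2)*(b + 2)) = b - 2
(2) = gcd(w*(w - 7)*(w - 6), (w - 5)*(w + 1)*(w + 2)) = 1
(3) = gcd((-8*p + q)*(-5*p + q)*(5*p + q), (-5*p + q)*(-3*p + q)*(5*p + q)) = 25*p^2 - q^2
(4) = l - 2
(5) = gcd((t - 2*I)*(t + I)*(t + 4*I), (t + 7)*(t - 2*I)*(t + 4*I)) = t^2 + 2*I*t + 8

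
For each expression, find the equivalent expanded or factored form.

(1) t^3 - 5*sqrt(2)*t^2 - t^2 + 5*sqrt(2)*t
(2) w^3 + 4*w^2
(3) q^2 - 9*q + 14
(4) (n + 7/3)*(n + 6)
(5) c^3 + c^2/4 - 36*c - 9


(1) = t*(t - 1)*(t - 5*sqrt(2))
(2) = w^2*(w + 4)
(3) = (q - 7)*(q - 2)
(4) = n^2 + 25*n/3 + 14
(5) = (c - 6)*(c + 1/4)*(c + 6)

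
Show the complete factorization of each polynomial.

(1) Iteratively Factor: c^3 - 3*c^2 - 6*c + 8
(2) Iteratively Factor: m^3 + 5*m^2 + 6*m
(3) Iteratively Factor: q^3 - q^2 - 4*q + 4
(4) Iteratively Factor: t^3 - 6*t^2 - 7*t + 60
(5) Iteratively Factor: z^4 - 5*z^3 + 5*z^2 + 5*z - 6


(1) = (c + 2)*(c^2 - 5*c + 4) = (c - 1)*(c + 2)*(c - 4)
(2) = (m)*(m^2 + 5*m + 6) = m*(m + 2)*(m + 3)
(3) = (q + 2)*(q^2 - 3*q + 2) = (q - 1)*(q + 2)*(q - 2)
(4) = (t - 5)*(t^2 - t - 12) = (t - 5)*(t + 3)*(t - 4)
(5) = (z - 3)*(z^3 - 2*z^2 - z + 2) = (z - 3)*(z - 2)*(z^2 - 1) = (z - 3)*(z - 2)*(z + 1)*(z - 1)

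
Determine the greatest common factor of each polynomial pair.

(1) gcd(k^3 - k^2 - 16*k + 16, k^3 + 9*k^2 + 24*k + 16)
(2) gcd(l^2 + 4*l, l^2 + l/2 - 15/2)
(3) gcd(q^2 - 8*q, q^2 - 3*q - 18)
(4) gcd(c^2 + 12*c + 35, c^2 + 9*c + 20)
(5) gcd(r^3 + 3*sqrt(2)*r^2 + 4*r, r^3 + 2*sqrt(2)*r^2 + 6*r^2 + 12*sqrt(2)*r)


(1) = k + 4
(2) = gcd(l*(l + 4), (l - 5/2)*(l + 3)) = 1
(3) = 1
(4) = gcd((c + 5)*(c + 7), (c + 4)*(c + 5)) = c + 5
(5) = gcd(r*(r + sqrt(2))*(r + 2*sqrt(2)), r*(r + 6)*(r + 2*sqrt(2))) = r^2 + 2*sqrt(2)*r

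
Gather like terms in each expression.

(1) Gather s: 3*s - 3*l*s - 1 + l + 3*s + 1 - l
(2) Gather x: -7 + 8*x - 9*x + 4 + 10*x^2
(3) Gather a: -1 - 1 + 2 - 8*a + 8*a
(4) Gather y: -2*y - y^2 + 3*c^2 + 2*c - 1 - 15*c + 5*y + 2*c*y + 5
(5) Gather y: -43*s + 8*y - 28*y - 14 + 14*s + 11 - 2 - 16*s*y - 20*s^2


(1) = s*(6 - 3*l)
(2) = 10*x^2 - x - 3
(3) = 0
(4) = 3*c^2 - 13*c - y^2 + y*(2*c + 3) + 4
(5) = -20*s^2 - 29*s + y*(-16*s - 20) - 5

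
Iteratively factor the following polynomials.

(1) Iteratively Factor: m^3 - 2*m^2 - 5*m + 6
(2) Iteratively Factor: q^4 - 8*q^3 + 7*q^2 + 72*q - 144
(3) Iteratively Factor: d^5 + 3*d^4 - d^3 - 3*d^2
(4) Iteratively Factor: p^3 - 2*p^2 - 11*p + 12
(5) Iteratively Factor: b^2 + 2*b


(1) = (m + 2)*(m^2 - 4*m + 3) = (m - 3)*(m + 2)*(m - 1)
(2) = (q - 3)*(q^3 - 5*q^2 - 8*q + 48) = (q - 4)*(q - 3)*(q^2 - q - 12) = (q - 4)^2*(q - 3)*(q + 3)
(3) = (d - 1)*(d^4 + 4*d^3 + 3*d^2) = d*(d - 1)*(d^3 + 4*d^2 + 3*d) = d^2*(d - 1)*(d^2 + 4*d + 3) = d^2*(d - 1)*(d + 3)*(d + 1)
(4) = (p - 1)*(p^2 - p - 12) = (p - 4)*(p - 1)*(p + 3)
(5) = (b)*(b + 2)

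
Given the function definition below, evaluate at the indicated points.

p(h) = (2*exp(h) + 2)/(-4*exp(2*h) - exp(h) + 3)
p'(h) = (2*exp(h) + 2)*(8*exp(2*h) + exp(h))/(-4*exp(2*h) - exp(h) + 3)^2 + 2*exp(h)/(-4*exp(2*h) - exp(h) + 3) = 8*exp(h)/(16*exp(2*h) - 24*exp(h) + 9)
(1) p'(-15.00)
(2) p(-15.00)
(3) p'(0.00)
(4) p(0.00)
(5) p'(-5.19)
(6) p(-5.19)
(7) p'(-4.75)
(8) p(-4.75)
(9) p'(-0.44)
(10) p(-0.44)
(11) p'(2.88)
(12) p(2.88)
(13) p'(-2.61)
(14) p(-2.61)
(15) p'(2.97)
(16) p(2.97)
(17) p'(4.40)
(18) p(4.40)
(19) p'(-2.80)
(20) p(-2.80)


(1) = 0.00
(2) = 0.67
(3) = 8.00
(4) = -2.00
(5) = 0.01
(6) = 0.67
(7) = 0.01
(8) = 0.67
(9) = 28.68
(10) = 4.72
(11) = 0.03
(12) = -0.03
(13) = 0.08
(14) = 0.74
(15) = 0.03
(16) = -0.03
(17) = 0.01
(18) = -0.01
(19) = 0.06
(20) = 0.73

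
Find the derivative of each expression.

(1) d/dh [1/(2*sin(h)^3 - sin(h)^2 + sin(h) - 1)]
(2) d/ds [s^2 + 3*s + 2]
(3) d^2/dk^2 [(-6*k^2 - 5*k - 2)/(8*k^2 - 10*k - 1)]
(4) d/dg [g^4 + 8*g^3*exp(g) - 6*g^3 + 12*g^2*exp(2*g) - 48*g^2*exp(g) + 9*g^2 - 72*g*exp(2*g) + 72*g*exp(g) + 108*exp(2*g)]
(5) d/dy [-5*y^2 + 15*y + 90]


(1) = (-6*sin(h)^2 + 2*sin(h) - 1)*cos(h)/(2*sin(h)^3 - sin(h)^2 + sin(h) - 1)^2
(2) = 2*s + 3
(3) = 8*(-200*k^3 - 132*k^2 + 90*k - 43)/(512*k^6 - 1920*k^5 + 2208*k^4 - 520*k^3 - 276*k^2 - 30*k - 1)
(4) = 8*g^3*exp(g) + 4*g^3 + 24*g^2*exp(2*g) - 24*g^2*exp(g) - 18*g^2 - 120*g*exp(2*g) - 24*g*exp(g) + 18*g + 144*exp(2*g) + 72*exp(g)
(5) = 15 - 10*y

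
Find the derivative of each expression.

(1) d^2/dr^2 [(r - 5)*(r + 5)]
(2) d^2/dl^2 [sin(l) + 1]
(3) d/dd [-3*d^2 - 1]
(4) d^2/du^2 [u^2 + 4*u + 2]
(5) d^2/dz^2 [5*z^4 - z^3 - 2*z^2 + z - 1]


(1) = 2
(2) = -sin(l)
(3) = -6*d
(4) = 2
(5) = 60*z^2 - 6*z - 4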